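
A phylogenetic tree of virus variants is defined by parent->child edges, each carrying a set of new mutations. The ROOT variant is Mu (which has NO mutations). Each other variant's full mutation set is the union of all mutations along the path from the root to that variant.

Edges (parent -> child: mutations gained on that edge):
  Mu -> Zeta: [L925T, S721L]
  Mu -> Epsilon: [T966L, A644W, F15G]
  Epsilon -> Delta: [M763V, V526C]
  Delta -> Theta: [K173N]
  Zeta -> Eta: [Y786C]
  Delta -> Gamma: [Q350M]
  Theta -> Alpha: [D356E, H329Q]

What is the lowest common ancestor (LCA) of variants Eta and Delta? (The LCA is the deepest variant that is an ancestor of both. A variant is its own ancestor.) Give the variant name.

Answer: Mu

Derivation:
Path from root to Eta: Mu -> Zeta -> Eta
  ancestors of Eta: {Mu, Zeta, Eta}
Path from root to Delta: Mu -> Epsilon -> Delta
  ancestors of Delta: {Mu, Epsilon, Delta}
Common ancestors: {Mu}
Walk up from Delta: Delta (not in ancestors of Eta), Epsilon (not in ancestors of Eta), Mu (in ancestors of Eta)
Deepest common ancestor (LCA) = Mu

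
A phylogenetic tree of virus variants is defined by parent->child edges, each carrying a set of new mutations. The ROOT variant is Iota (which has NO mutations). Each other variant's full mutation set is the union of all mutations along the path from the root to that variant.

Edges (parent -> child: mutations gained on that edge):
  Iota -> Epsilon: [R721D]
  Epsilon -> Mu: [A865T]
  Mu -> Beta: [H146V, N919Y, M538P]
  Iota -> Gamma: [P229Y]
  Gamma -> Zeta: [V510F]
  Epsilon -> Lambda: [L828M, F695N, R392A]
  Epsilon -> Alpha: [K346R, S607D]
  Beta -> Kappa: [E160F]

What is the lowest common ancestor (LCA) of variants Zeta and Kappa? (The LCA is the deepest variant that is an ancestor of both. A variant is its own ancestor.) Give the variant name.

Path from root to Zeta: Iota -> Gamma -> Zeta
  ancestors of Zeta: {Iota, Gamma, Zeta}
Path from root to Kappa: Iota -> Epsilon -> Mu -> Beta -> Kappa
  ancestors of Kappa: {Iota, Epsilon, Mu, Beta, Kappa}
Common ancestors: {Iota}
Walk up from Kappa: Kappa (not in ancestors of Zeta), Beta (not in ancestors of Zeta), Mu (not in ancestors of Zeta), Epsilon (not in ancestors of Zeta), Iota (in ancestors of Zeta)
Deepest common ancestor (LCA) = Iota

Answer: Iota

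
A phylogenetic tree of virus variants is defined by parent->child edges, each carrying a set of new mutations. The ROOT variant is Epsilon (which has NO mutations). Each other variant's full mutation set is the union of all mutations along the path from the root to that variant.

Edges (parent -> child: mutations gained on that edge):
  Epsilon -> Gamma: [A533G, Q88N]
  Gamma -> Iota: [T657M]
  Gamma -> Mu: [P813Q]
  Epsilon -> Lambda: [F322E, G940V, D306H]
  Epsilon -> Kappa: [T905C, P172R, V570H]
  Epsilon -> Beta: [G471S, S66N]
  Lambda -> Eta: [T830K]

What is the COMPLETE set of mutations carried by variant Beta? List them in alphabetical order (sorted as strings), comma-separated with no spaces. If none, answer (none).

Answer: G471S,S66N

Derivation:
At Epsilon: gained [] -> total []
At Beta: gained ['G471S', 'S66N'] -> total ['G471S', 'S66N']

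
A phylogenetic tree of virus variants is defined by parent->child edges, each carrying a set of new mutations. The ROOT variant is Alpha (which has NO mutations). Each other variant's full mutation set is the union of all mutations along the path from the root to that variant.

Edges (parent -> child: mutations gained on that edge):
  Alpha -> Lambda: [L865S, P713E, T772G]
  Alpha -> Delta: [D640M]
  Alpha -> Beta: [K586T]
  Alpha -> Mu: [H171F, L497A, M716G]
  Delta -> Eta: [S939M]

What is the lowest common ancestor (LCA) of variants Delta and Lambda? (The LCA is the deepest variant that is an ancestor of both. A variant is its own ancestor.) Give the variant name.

Path from root to Delta: Alpha -> Delta
  ancestors of Delta: {Alpha, Delta}
Path from root to Lambda: Alpha -> Lambda
  ancestors of Lambda: {Alpha, Lambda}
Common ancestors: {Alpha}
Walk up from Lambda: Lambda (not in ancestors of Delta), Alpha (in ancestors of Delta)
Deepest common ancestor (LCA) = Alpha

Answer: Alpha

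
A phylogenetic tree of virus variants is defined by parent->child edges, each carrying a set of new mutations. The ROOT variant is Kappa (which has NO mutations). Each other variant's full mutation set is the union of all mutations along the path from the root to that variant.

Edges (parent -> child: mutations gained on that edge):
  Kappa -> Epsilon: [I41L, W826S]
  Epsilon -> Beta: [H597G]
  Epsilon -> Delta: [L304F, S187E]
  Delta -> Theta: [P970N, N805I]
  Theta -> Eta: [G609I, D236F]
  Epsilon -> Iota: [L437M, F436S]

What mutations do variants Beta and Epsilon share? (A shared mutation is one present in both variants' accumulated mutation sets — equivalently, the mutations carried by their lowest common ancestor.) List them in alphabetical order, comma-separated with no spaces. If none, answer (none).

Accumulating mutations along path to Beta:
  At Kappa: gained [] -> total []
  At Epsilon: gained ['I41L', 'W826S'] -> total ['I41L', 'W826S']
  At Beta: gained ['H597G'] -> total ['H597G', 'I41L', 'W826S']
Mutations(Beta) = ['H597G', 'I41L', 'W826S']
Accumulating mutations along path to Epsilon:
  At Kappa: gained [] -> total []
  At Epsilon: gained ['I41L', 'W826S'] -> total ['I41L', 'W826S']
Mutations(Epsilon) = ['I41L', 'W826S']
Intersection: ['H597G', 'I41L', 'W826S'] ∩ ['I41L', 'W826S'] = ['I41L', 'W826S']

Answer: I41L,W826S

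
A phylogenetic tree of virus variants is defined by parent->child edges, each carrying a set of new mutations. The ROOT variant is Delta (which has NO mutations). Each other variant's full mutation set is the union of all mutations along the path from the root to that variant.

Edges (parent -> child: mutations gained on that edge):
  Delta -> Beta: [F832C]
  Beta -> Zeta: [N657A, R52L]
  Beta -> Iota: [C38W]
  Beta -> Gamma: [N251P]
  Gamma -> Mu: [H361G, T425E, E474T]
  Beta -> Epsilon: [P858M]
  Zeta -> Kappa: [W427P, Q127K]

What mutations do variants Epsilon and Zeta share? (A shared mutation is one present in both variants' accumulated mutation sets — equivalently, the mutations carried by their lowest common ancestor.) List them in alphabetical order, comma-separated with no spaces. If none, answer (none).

Accumulating mutations along path to Epsilon:
  At Delta: gained [] -> total []
  At Beta: gained ['F832C'] -> total ['F832C']
  At Epsilon: gained ['P858M'] -> total ['F832C', 'P858M']
Mutations(Epsilon) = ['F832C', 'P858M']
Accumulating mutations along path to Zeta:
  At Delta: gained [] -> total []
  At Beta: gained ['F832C'] -> total ['F832C']
  At Zeta: gained ['N657A', 'R52L'] -> total ['F832C', 'N657A', 'R52L']
Mutations(Zeta) = ['F832C', 'N657A', 'R52L']
Intersection: ['F832C', 'P858M'] ∩ ['F832C', 'N657A', 'R52L'] = ['F832C']

Answer: F832C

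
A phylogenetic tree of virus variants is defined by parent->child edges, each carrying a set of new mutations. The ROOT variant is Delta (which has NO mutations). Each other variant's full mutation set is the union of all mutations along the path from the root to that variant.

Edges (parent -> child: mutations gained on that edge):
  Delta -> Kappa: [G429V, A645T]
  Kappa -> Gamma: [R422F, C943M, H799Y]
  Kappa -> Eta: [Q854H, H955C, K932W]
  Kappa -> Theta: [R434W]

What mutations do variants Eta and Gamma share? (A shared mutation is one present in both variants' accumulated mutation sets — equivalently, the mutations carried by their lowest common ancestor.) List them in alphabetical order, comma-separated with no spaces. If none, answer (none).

Answer: A645T,G429V

Derivation:
Accumulating mutations along path to Eta:
  At Delta: gained [] -> total []
  At Kappa: gained ['G429V', 'A645T'] -> total ['A645T', 'G429V']
  At Eta: gained ['Q854H', 'H955C', 'K932W'] -> total ['A645T', 'G429V', 'H955C', 'K932W', 'Q854H']
Mutations(Eta) = ['A645T', 'G429V', 'H955C', 'K932W', 'Q854H']
Accumulating mutations along path to Gamma:
  At Delta: gained [] -> total []
  At Kappa: gained ['G429V', 'A645T'] -> total ['A645T', 'G429V']
  At Gamma: gained ['R422F', 'C943M', 'H799Y'] -> total ['A645T', 'C943M', 'G429V', 'H799Y', 'R422F']
Mutations(Gamma) = ['A645T', 'C943M', 'G429V', 'H799Y', 'R422F']
Intersection: ['A645T', 'G429V', 'H955C', 'K932W', 'Q854H'] ∩ ['A645T', 'C943M', 'G429V', 'H799Y', 'R422F'] = ['A645T', 'G429V']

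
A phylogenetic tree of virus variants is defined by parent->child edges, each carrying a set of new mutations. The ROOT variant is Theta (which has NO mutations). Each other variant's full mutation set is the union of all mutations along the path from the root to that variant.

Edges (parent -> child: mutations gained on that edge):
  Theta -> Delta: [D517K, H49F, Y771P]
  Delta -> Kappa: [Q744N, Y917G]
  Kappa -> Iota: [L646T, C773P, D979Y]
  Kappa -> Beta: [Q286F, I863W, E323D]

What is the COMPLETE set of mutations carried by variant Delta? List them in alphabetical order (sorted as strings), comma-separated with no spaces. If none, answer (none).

Answer: D517K,H49F,Y771P

Derivation:
At Theta: gained [] -> total []
At Delta: gained ['D517K', 'H49F', 'Y771P'] -> total ['D517K', 'H49F', 'Y771P']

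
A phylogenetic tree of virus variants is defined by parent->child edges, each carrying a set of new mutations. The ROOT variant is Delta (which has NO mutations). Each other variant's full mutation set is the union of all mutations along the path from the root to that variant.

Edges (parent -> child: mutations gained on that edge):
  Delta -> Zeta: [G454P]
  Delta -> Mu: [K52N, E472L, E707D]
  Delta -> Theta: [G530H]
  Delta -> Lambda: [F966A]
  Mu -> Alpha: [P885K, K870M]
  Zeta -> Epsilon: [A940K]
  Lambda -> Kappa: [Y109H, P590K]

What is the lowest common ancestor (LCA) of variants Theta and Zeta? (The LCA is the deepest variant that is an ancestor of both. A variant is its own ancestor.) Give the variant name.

Path from root to Theta: Delta -> Theta
  ancestors of Theta: {Delta, Theta}
Path from root to Zeta: Delta -> Zeta
  ancestors of Zeta: {Delta, Zeta}
Common ancestors: {Delta}
Walk up from Zeta: Zeta (not in ancestors of Theta), Delta (in ancestors of Theta)
Deepest common ancestor (LCA) = Delta

Answer: Delta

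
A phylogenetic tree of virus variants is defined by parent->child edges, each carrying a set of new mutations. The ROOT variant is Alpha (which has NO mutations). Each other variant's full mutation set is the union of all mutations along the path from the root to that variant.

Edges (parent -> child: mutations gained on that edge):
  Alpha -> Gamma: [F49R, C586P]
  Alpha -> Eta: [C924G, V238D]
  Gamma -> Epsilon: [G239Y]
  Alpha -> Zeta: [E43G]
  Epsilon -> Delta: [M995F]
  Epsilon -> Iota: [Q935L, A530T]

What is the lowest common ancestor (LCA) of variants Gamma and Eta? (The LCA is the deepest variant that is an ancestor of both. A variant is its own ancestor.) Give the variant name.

Answer: Alpha

Derivation:
Path from root to Gamma: Alpha -> Gamma
  ancestors of Gamma: {Alpha, Gamma}
Path from root to Eta: Alpha -> Eta
  ancestors of Eta: {Alpha, Eta}
Common ancestors: {Alpha}
Walk up from Eta: Eta (not in ancestors of Gamma), Alpha (in ancestors of Gamma)
Deepest common ancestor (LCA) = Alpha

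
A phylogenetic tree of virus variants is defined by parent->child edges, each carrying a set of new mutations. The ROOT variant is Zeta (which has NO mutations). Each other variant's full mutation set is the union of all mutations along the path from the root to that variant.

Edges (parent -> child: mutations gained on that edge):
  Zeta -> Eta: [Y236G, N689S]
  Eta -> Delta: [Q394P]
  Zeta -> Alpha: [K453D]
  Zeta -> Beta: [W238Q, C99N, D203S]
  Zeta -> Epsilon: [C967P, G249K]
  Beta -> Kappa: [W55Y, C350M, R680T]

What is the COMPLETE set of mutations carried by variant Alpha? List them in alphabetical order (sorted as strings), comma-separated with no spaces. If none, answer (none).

At Zeta: gained [] -> total []
At Alpha: gained ['K453D'] -> total ['K453D']

Answer: K453D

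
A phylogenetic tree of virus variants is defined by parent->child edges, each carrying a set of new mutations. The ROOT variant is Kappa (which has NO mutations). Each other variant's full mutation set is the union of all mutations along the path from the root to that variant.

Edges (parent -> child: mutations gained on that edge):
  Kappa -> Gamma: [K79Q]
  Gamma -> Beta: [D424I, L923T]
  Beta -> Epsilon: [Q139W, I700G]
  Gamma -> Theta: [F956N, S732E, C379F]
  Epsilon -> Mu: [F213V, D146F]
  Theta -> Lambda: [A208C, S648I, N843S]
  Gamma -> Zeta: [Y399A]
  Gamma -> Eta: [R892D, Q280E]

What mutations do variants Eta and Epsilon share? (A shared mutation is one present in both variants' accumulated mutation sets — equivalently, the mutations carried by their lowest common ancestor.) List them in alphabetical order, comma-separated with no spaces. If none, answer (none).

Answer: K79Q

Derivation:
Accumulating mutations along path to Eta:
  At Kappa: gained [] -> total []
  At Gamma: gained ['K79Q'] -> total ['K79Q']
  At Eta: gained ['R892D', 'Q280E'] -> total ['K79Q', 'Q280E', 'R892D']
Mutations(Eta) = ['K79Q', 'Q280E', 'R892D']
Accumulating mutations along path to Epsilon:
  At Kappa: gained [] -> total []
  At Gamma: gained ['K79Q'] -> total ['K79Q']
  At Beta: gained ['D424I', 'L923T'] -> total ['D424I', 'K79Q', 'L923T']
  At Epsilon: gained ['Q139W', 'I700G'] -> total ['D424I', 'I700G', 'K79Q', 'L923T', 'Q139W']
Mutations(Epsilon) = ['D424I', 'I700G', 'K79Q', 'L923T', 'Q139W']
Intersection: ['K79Q', 'Q280E', 'R892D'] ∩ ['D424I', 'I700G', 'K79Q', 'L923T', 'Q139W'] = ['K79Q']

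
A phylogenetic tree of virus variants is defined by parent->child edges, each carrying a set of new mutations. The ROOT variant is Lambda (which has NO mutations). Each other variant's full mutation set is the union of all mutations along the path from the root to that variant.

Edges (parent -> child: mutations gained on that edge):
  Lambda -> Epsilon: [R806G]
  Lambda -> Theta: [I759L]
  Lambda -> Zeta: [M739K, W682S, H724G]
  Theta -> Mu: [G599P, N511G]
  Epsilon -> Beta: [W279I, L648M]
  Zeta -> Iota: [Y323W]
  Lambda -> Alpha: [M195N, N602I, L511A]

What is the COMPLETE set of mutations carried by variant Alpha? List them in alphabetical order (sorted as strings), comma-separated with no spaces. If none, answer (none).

Answer: L511A,M195N,N602I

Derivation:
At Lambda: gained [] -> total []
At Alpha: gained ['M195N', 'N602I', 'L511A'] -> total ['L511A', 'M195N', 'N602I']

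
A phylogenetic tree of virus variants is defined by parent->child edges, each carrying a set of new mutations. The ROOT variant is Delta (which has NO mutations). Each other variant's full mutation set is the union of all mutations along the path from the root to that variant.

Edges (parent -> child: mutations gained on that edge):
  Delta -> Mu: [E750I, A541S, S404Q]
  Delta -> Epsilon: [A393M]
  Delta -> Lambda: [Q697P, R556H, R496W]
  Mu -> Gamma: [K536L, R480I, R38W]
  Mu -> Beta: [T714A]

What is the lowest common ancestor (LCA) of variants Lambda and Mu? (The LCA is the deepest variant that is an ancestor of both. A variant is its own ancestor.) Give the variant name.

Path from root to Lambda: Delta -> Lambda
  ancestors of Lambda: {Delta, Lambda}
Path from root to Mu: Delta -> Mu
  ancestors of Mu: {Delta, Mu}
Common ancestors: {Delta}
Walk up from Mu: Mu (not in ancestors of Lambda), Delta (in ancestors of Lambda)
Deepest common ancestor (LCA) = Delta

Answer: Delta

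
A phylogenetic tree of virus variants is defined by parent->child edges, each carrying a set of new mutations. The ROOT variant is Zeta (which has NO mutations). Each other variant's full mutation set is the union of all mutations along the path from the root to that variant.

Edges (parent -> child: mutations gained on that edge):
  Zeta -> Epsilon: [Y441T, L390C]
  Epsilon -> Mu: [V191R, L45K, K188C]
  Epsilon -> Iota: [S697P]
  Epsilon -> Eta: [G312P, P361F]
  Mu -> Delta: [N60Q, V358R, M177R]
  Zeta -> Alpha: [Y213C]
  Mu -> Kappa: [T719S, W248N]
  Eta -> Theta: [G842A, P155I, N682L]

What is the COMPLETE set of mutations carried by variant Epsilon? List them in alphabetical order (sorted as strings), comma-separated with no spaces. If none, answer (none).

At Zeta: gained [] -> total []
At Epsilon: gained ['Y441T', 'L390C'] -> total ['L390C', 'Y441T']

Answer: L390C,Y441T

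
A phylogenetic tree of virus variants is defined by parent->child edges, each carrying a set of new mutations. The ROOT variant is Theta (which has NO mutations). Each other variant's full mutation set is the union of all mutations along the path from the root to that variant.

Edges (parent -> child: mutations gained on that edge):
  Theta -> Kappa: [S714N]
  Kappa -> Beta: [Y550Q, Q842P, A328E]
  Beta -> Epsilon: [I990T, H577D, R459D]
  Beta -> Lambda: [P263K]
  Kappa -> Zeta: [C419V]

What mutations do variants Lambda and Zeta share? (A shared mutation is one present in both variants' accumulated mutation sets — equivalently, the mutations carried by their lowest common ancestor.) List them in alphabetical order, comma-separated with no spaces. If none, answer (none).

Answer: S714N

Derivation:
Accumulating mutations along path to Lambda:
  At Theta: gained [] -> total []
  At Kappa: gained ['S714N'] -> total ['S714N']
  At Beta: gained ['Y550Q', 'Q842P', 'A328E'] -> total ['A328E', 'Q842P', 'S714N', 'Y550Q']
  At Lambda: gained ['P263K'] -> total ['A328E', 'P263K', 'Q842P', 'S714N', 'Y550Q']
Mutations(Lambda) = ['A328E', 'P263K', 'Q842P', 'S714N', 'Y550Q']
Accumulating mutations along path to Zeta:
  At Theta: gained [] -> total []
  At Kappa: gained ['S714N'] -> total ['S714N']
  At Zeta: gained ['C419V'] -> total ['C419V', 'S714N']
Mutations(Zeta) = ['C419V', 'S714N']
Intersection: ['A328E', 'P263K', 'Q842P', 'S714N', 'Y550Q'] ∩ ['C419V', 'S714N'] = ['S714N']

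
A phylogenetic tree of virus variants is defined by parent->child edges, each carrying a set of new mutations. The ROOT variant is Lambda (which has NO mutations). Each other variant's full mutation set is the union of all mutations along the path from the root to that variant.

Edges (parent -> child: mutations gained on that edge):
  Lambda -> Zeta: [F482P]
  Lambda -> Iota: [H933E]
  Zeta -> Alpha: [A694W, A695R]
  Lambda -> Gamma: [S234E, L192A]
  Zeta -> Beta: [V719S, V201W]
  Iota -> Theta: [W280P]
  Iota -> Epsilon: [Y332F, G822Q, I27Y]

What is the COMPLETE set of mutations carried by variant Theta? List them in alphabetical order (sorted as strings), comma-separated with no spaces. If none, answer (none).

At Lambda: gained [] -> total []
At Iota: gained ['H933E'] -> total ['H933E']
At Theta: gained ['W280P'] -> total ['H933E', 'W280P']

Answer: H933E,W280P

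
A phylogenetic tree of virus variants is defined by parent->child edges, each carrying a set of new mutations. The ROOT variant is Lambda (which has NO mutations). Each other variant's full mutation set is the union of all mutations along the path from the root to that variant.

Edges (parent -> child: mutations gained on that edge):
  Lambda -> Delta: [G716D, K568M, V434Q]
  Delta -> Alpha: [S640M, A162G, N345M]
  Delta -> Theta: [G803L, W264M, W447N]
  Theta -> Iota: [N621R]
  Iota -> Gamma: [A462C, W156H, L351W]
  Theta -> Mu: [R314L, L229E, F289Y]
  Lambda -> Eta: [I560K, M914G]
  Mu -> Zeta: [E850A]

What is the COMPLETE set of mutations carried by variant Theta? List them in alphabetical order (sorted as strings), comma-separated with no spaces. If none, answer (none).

Answer: G716D,G803L,K568M,V434Q,W264M,W447N

Derivation:
At Lambda: gained [] -> total []
At Delta: gained ['G716D', 'K568M', 'V434Q'] -> total ['G716D', 'K568M', 'V434Q']
At Theta: gained ['G803L', 'W264M', 'W447N'] -> total ['G716D', 'G803L', 'K568M', 'V434Q', 'W264M', 'W447N']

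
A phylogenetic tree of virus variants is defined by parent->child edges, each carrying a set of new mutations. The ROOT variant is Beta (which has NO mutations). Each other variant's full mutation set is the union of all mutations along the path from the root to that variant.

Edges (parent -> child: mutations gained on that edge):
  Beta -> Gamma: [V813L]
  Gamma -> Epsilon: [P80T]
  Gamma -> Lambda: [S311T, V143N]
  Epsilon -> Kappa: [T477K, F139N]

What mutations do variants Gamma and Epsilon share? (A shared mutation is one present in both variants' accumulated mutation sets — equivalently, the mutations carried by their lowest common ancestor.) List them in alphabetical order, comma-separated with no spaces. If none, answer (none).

Answer: V813L

Derivation:
Accumulating mutations along path to Gamma:
  At Beta: gained [] -> total []
  At Gamma: gained ['V813L'] -> total ['V813L']
Mutations(Gamma) = ['V813L']
Accumulating mutations along path to Epsilon:
  At Beta: gained [] -> total []
  At Gamma: gained ['V813L'] -> total ['V813L']
  At Epsilon: gained ['P80T'] -> total ['P80T', 'V813L']
Mutations(Epsilon) = ['P80T', 'V813L']
Intersection: ['V813L'] ∩ ['P80T', 'V813L'] = ['V813L']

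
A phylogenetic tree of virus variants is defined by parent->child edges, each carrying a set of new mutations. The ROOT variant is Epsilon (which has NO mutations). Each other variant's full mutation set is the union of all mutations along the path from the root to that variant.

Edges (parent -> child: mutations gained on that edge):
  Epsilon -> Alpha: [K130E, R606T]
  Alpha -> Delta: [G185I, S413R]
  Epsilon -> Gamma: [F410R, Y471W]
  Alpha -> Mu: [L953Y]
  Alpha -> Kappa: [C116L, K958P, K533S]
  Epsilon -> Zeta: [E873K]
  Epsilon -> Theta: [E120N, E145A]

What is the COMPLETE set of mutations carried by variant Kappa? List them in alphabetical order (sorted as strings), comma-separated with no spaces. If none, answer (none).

At Epsilon: gained [] -> total []
At Alpha: gained ['K130E', 'R606T'] -> total ['K130E', 'R606T']
At Kappa: gained ['C116L', 'K958P', 'K533S'] -> total ['C116L', 'K130E', 'K533S', 'K958P', 'R606T']

Answer: C116L,K130E,K533S,K958P,R606T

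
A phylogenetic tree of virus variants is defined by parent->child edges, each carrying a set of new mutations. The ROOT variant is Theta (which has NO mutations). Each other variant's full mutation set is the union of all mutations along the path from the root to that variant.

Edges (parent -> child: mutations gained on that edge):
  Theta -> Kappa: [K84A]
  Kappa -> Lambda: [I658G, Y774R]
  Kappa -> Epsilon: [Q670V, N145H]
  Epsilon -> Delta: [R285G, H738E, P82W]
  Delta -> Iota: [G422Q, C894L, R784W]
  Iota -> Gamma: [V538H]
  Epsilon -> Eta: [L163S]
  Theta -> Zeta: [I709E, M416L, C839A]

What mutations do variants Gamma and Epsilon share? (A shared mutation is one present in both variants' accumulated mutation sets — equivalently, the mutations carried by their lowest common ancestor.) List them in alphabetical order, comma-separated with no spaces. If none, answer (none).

Answer: K84A,N145H,Q670V

Derivation:
Accumulating mutations along path to Gamma:
  At Theta: gained [] -> total []
  At Kappa: gained ['K84A'] -> total ['K84A']
  At Epsilon: gained ['Q670V', 'N145H'] -> total ['K84A', 'N145H', 'Q670V']
  At Delta: gained ['R285G', 'H738E', 'P82W'] -> total ['H738E', 'K84A', 'N145H', 'P82W', 'Q670V', 'R285G']
  At Iota: gained ['G422Q', 'C894L', 'R784W'] -> total ['C894L', 'G422Q', 'H738E', 'K84A', 'N145H', 'P82W', 'Q670V', 'R285G', 'R784W']
  At Gamma: gained ['V538H'] -> total ['C894L', 'G422Q', 'H738E', 'K84A', 'N145H', 'P82W', 'Q670V', 'R285G', 'R784W', 'V538H']
Mutations(Gamma) = ['C894L', 'G422Q', 'H738E', 'K84A', 'N145H', 'P82W', 'Q670V', 'R285G', 'R784W', 'V538H']
Accumulating mutations along path to Epsilon:
  At Theta: gained [] -> total []
  At Kappa: gained ['K84A'] -> total ['K84A']
  At Epsilon: gained ['Q670V', 'N145H'] -> total ['K84A', 'N145H', 'Q670V']
Mutations(Epsilon) = ['K84A', 'N145H', 'Q670V']
Intersection: ['C894L', 'G422Q', 'H738E', 'K84A', 'N145H', 'P82W', 'Q670V', 'R285G', 'R784W', 'V538H'] ∩ ['K84A', 'N145H', 'Q670V'] = ['K84A', 'N145H', 'Q670V']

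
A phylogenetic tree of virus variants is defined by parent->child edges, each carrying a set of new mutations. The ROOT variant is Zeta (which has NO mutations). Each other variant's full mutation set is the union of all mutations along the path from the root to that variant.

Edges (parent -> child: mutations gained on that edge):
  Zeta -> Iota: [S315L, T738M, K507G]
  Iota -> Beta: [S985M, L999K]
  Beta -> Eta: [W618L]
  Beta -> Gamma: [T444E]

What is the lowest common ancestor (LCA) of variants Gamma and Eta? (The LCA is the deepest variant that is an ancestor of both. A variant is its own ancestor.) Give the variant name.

Path from root to Gamma: Zeta -> Iota -> Beta -> Gamma
  ancestors of Gamma: {Zeta, Iota, Beta, Gamma}
Path from root to Eta: Zeta -> Iota -> Beta -> Eta
  ancestors of Eta: {Zeta, Iota, Beta, Eta}
Common ancestors: {Zeta, Iota, Beta}
Walk up from Eta: Eta (not in ancestors of Gamma), Beta (in ancestors of Gamma), Iota (in ancestors of Gamma), Zeta (in ancestors of Gamma)
Deepest common ancestor (LCA) = Beta

Answer: Beta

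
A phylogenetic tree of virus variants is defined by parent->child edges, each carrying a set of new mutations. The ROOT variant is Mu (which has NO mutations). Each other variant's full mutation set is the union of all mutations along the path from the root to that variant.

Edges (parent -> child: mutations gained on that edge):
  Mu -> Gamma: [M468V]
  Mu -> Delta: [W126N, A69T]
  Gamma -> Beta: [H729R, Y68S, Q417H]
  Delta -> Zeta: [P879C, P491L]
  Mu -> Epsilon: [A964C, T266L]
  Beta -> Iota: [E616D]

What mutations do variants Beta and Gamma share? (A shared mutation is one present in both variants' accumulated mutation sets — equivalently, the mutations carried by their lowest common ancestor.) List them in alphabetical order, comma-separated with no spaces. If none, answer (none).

Accumulating mutations along path to Beta:
  At Mu: gained [] -> total []
  At Gamma: gained ['M468V'] -> total ['M468V']
  At Beta: gained ['H729R', 'Y68S', 'Q417H'] -> total ['H729R', 'M468V', 'Q417H', 'Y68S']
Mutations(Beta) = ['H729R', 'M468V', 'Q417H', 'Y68S']
Accumulating mutations along path to Gamma:
  At Mu: gained [] -> total []
  At Gamma: gained ['M468V'] -> total ['M468V']
Mutations(Gamma) = ['M468V']
Intersection: ['H729R', 'M468V', 'Q417H', 'Y68S'] ∩ ['M468V'] = ['M468V']

Answer: M468V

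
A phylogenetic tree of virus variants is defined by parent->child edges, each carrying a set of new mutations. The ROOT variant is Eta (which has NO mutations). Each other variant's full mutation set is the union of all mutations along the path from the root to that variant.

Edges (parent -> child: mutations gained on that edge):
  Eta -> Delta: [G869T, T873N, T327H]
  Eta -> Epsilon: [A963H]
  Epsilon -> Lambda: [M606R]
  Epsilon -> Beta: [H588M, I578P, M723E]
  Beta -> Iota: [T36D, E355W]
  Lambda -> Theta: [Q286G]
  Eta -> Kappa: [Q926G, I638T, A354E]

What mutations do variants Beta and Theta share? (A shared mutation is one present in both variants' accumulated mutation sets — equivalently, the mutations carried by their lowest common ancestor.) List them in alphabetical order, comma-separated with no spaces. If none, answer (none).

Accumulating mutations along path to Beta:
  At Eta: gained [] -> total []
  At Epsilon: gained ['A963H'] -> total ['A963H']
  At Beta: gained ['H588M', 'I578P', 'M723E'] -> total ['A963H', 'H588M', 'I578P', 'M723E']
Mutations(Beta) = ['A963H', 'H588M', 'I578P', 'M723E']
Accumulating mutations along path to Theta:
  At Eta: gained [] -> total []
  At Epsilon: gained ['A963H'] -> total ['A963H']
  At Lambda: gained ['M606R'] -> total ['A963H', 'M606R']
  At Theta: gained ['Q286G'] -> total ['A963H', 'M606R', 'Q286G']
Mutations(Theta) = ['A963H', 'M606R', 'Q286G']
Intersection: ['A963H', 'H588M', 'I578P', 'M723E'] ∩ ['A963H', 'M606R', 'Q286G'] = ['A963H']

Answer: A963H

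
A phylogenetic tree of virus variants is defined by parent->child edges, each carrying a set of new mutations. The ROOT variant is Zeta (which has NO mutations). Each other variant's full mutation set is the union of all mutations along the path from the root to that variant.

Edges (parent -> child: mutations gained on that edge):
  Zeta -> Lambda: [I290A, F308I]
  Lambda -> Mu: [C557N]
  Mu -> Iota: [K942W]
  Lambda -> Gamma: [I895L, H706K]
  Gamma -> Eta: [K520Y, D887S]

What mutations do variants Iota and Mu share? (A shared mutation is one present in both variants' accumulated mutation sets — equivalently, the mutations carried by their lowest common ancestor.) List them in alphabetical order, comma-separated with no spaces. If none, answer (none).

Answer: C557N,F308I,I290A

Derivation:
Accumulating mutations along path to Iota:
  At Zeta: gained [] -> total []
  At Lambda: gained ['I290A', 'F308I'] -> total ['F308I', 'I290A']
  At Mu: gained ['C557N'] -> total ['C557N', 'F308I', 'I290A']
  At Iota: gained ['K942W'] -> total ['C557N', 'F308I', 'I290A', 'K942W']
Mutations(Iota) = ['C557N', 'F308I', 'I290A', 'K942W']
Accumulating mutations along path to Mu:
  At Zeta: gained [] -> total []
  At Lambda: gained ['I290A', 'F308I'] -> total ['F308I', 'I290A']
  At Mu: gained ['C557N'] -> total ['C557N', 'F308I', 'I290A']
Mutations(Mu) = ['C557N', 'F308I', 'I290A']
Intersection: ['C557N', 'F308I', 'I290A', 'K942W'] ∩ ['C557N', 'F308I', 'I290A'] = ['C557N', 'F308I', 'I290A']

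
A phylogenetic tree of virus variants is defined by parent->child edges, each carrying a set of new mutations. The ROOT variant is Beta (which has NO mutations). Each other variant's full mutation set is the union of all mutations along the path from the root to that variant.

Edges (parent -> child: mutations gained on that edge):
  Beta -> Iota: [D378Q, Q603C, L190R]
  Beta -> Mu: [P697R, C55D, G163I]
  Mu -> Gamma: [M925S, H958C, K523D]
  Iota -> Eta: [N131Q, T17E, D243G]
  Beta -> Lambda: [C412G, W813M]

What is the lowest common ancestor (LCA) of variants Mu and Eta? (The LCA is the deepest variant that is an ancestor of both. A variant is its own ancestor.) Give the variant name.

Answer: Beta

Derivation:
Path from root to Mu: Beta -> Mu
  ancestors of Mu: {Beta, Mu}
Path from root to Eta: Beta -> Iota -> Eta
  ancestors of Eta: {Beta, Iota, Eta}
Common ancestors: {Beta}
Walk up from Eta: Eta (not in ancestors of Mu), Iota (not in ancestors of Mu), Beta (in ancestors of Mu)
Deepest common ancestor (LCA) = Beta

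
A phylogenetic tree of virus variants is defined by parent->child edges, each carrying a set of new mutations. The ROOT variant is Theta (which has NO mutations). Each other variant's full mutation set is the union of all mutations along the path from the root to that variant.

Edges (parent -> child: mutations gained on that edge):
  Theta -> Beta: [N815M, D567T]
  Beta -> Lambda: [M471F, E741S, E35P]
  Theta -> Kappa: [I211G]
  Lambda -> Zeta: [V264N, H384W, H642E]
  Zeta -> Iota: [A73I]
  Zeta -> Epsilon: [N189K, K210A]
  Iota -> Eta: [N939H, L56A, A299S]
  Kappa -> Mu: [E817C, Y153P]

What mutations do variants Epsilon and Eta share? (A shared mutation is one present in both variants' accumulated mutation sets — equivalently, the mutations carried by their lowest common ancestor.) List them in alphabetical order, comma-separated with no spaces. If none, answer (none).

Accumulating mutations along path to Epsilon:
  At Theta: gained [] -> total []
  At Beta: gained ['N815M', 'D567T'] -> total ['D567T', 'N815M']
  At Lambda: gained ['M471F', 'E741S', 'E35P'] -> total ['D567T', 'E35P', 'E741S', 'M471F', 'N815M']
  At Zeta: gained ['V264N', 'H384W', 'H642E'] -> total ['D567T', 'E35P', 'E741S', 'H384W', 'H642E', 'M471F', 'N815M', 'V264N']
  At Epsilon: gained ['N189K', 'K210A'] -> total ['D567T', 'E35P', 'E741S', 'H384W', 'H642E', 'K210A', 'M471F', 'N189K', 'N815M', 'V264N']
Mutations(Epsilon) = ['D567T', 'E35P', 'E741S', 'H384W', 'H642E', 'K210A', 'M471F', 'N189K', 'N815M', 'V264N']
Accumulating mutations along path to Eta:
  At Theta: gained [] -> total []
  At Beta: gained ['N815M', 'D567T'] -> total ['D567T', 'N815M']
  At Lambda: gained ['M471F', 'E741S', 'E35P'] -> total ['D567T', 'E35P', 'E741S', 'M471F', 'N815M']
  At Zeta: gained ['V264N', 'H384W', 'H642E'] -> total ['D567T', 'E35P', 'E741S', 'H384W', 'H642E', 'M471F', 'N815M', 'V264N']
  At Iota: gained ['A73I'] -> total ['A73I', 'D567T', 'E35P', 'E741S', 'H384W', 'H642E', 'M471F', 'N815M', 'V264N']
  At Eta: gained ['N939H', 'L56A', 'A299S'] -> total ['A299S', 'A73I', 'D567T', 'E35P', 'E741S', 'H384W', 'H642E', 'L56A', 'M471F', 'N815M', 'N939H', 'V264N']
Mutations(Eta) = ['A299S', 'A73I', 'D567T', 'E35P', 'E741S', 'H384W', 'H642E', 'L56A', 'M471F', 'N815M', 'N939H', 'V264N']
Intersection: ['D567T', 'E35P', 'E741S', 'H384W', 'H642E', 'K210A', 'M471F', 'N189K', 'N815M', 'V264N'] ∩ ['A299S', 'A73I', 'D567T', 'E35P', 'E741S', 'H384W', 'H642E', 'L56A', 'M471F', 'N815M', 'N939H', 'V264N'] = ['D567T', 'E35P', 'E741S', 'H384W', 'H642E', 'M471F', 'N815M', 'V264N']

Answer: D567T,E35P,E741S,H384W,H642E,M471F,N815M,V264N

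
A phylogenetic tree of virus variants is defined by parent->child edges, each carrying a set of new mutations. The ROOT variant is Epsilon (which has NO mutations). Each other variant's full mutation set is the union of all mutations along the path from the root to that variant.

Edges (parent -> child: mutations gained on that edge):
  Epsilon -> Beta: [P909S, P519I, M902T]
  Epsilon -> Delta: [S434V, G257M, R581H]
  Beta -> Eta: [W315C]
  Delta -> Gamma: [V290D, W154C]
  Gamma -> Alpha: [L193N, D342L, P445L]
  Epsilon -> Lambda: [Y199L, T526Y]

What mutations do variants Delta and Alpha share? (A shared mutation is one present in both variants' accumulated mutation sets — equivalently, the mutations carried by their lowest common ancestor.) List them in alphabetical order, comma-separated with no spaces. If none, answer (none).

Accumulating mutations along path to Delta:
  At Epsilon: gained [] -> total []
  At Delta: gained ['S434V', 'G257M', 'R581H'] -> total ['G257M', 'R581H', 'S434V']
Mutations(Delta) = ['G257M', 'R581H', 'S434V']
Accumulating mutations along path to Alpha:
  At Epsilon: gained [] -> total []
  At Delta: gained ['S434V', 'G257M', 'R581H'] -> total ['G257M', 'R581H', 'S434V']
  At Gamma: gained ['V290D', 'W154C'] -> total ['G257M', 'R581H', 'S434V', 'V290D', 'W154C']
  At Alpha: gained ['L193N', 'D342L', 'P445L'] -> total ['D342L', 'G257M', 'L193N', 'P445L', 'R581H', 'S434V', 'V290D', 'W154C']
Mutations(Alpha) = ['D342L', 'G257M', 'L193N', 'P445L', 'R581H', 'S434V', 'V290D', 'W154C']
Intersection: ['G257M', 'R581H', 'S434V'] ∩ ['D342L', 'G257M', 'L193N', 'P445L', 'R581H', 'S434V', 'V290D', 'W154C'] = ['G257M', 'R581H', 'S434V']

Answer: G257M,R581H,S434V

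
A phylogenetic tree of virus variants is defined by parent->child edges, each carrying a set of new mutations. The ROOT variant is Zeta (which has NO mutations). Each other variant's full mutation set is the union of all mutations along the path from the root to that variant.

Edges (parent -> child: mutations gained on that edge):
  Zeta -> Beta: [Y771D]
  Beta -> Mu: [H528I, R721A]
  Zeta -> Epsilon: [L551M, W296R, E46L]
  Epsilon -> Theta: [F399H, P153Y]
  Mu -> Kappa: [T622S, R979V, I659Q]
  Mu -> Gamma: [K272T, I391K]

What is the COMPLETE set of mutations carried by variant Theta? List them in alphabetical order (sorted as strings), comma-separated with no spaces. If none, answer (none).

At Zeta: gained [] -> total []
At Epsilon: gained ['L551M', 'W296R', 'E46L'] -> total ['E46L', 'L551M', 'W296R']
At Theta: gained ['F399H', 'P153Y'] -> total ['E46L', 'F399H', 'L551M', 'P153Y', 'W296R']

Answer: E46L,F399H,L551M,P153Y,W296R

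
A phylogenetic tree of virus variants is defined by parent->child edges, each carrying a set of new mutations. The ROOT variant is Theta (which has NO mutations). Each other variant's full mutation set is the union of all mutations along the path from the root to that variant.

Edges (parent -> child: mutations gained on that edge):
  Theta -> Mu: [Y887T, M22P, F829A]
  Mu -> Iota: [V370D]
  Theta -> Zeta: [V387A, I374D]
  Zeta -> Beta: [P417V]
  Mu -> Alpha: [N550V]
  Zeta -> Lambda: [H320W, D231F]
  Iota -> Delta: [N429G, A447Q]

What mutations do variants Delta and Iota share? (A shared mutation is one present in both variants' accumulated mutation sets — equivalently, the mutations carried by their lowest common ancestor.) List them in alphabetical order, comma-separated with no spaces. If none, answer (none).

Answer: F829A,M22P,V370D,Y887T

Derivation:
Accumulating mutations along path to Delta:
  At Theta: gained [] -> total []
  At Mu: gained ['Y887T', 'M22P', 'F829A'] -> total ['F829A', 'M22P', 'Y887T']
  At Iota: gained ['V370D'] -> total ['F829A', 'M22P', 'V370D', 'Y887T']
  At Delta: gained ['N429G', 'A447Q'] -> total ['A447Q', 'F829A', 'M22P', 'N429G', 'V370D', 'Y887T']
Mutations(Delta) = ['A447Q', 'F829A', 'M22P', 'N429G', 'V370D', 'Y887T']
Accumulating mutations along path to Iota:
  At Theta: gained [] -> total []
  At Mu: gained ['Y887T', 'M22P', 'F829A'] -> total ['F829A', 'M22P', 'Y887T']
  At Iota: gained ['V370D'] -> total ['F829A', 'M22P', 'V370D', 'Y887T']
Mutations(Iota) = ['F829A', 'M22P', 'V370D', 'Y887T']
Intersection: ['A447Q', 'F829A', 'M22P', 'N429G', 'V370D', 'Y887T'] ∩ ['F829A', 'M22P', 'V370D', 'Y887T'] = ['F829A', 'M22P', 'V370D', 'Y887T']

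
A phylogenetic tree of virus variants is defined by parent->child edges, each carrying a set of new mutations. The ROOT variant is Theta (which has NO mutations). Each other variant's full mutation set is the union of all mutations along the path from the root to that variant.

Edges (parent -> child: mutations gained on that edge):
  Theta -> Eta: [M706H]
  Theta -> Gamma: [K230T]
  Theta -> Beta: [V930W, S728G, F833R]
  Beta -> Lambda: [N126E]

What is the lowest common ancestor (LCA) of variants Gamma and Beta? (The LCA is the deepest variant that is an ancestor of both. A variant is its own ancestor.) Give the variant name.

Path from root to Gamma: Theta -> Gamma
  ancestors of Gamma: {Theta, Gamma}
Path from root to Beta: Theta -> Beta
  ancestors of Beta: {Theta, Beta}
Common ancestors: {Theta}
Walk up from Beta: Beta (not in ancestors of Gamma), Theta (in ancestors of Gamma)
Deepest common ancestor (LCA) = Theta

Answer: Theta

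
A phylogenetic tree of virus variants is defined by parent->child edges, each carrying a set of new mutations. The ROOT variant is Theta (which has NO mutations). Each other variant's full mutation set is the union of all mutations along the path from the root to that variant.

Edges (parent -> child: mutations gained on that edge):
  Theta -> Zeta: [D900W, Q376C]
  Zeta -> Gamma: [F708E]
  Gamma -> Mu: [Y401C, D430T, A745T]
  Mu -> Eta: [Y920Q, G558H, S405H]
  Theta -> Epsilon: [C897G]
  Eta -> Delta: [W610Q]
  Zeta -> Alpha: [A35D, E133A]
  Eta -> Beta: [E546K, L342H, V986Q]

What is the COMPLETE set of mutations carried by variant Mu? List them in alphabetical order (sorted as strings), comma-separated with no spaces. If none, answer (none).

At Theta: gained [] -> total []
At Zeta: gained ['D900W', 'Q376C'] -> total ['D900W', 'Q376C']
At Gamma: gained ['F708E'] -> total ['D900W', 'F708E', 'Q376C']
At Mu: gained ['Y401C', 'D430T', 'A745T'] -> total ['A745T', 'D430T', 'D900W', 'F708E', 'Q376C', 'Y401C']

Answer: A745T,D430T,D900W,F708E,Q376C,Y401C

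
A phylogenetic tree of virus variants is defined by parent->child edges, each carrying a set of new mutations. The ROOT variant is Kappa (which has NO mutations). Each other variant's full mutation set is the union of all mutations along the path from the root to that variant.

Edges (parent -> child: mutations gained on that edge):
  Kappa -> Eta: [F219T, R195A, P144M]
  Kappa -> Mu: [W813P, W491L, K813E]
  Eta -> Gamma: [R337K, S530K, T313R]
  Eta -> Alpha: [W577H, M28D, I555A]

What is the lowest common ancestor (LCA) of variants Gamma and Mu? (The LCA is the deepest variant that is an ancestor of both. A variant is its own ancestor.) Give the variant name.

Path from root to Gamma: Kappa -> Eta -> Gamma
  ancestors of Gamma: {Kappa, Eta, Gamma}
Path from root to Mu: Kappa -> Mu
  ancestors of Mu: {Kappa, Mu}
Common ancestors: {Kappa}
Walk up from Mu: Mu (not in ancestors of Gamma), Kappa (in ancestors of Gamma)
Deepest common ancestor (LCA) = Kappa

Answer: Kappa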